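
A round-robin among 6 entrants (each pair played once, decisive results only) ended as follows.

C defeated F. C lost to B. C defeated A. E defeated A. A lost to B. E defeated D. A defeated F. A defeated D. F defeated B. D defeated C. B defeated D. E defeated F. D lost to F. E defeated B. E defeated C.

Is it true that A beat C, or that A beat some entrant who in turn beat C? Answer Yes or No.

Yes

A did not beat C directly.
A beat D, F. Of those, D beat C.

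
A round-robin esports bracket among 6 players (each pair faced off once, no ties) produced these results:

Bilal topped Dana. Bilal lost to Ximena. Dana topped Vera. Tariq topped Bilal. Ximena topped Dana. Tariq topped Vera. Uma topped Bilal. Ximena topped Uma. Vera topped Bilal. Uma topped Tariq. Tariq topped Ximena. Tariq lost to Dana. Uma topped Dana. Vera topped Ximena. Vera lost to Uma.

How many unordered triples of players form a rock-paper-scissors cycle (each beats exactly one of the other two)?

6

Of the C(6,3) = 20 triples, the cyclic ones are: {Tariq, Dana, Ximena}; {Tariq, Dana, Bilal}; {Tariq, Uma, Ximena}; {Dana, Vera, Ximena}; {Dana, Vera, Bilal}; {Vera, Uma, Ximena}.
That is 6.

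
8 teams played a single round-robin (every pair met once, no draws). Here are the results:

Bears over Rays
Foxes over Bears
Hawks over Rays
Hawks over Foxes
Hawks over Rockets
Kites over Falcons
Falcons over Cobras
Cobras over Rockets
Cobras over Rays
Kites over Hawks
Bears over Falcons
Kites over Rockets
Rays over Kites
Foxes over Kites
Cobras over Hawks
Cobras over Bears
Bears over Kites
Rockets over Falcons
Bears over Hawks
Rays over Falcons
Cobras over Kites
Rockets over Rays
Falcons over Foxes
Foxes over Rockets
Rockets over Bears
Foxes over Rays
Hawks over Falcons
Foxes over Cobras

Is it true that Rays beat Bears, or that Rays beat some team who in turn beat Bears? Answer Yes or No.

Rays did not beat Bears directly.
Rays beat Kites, Falcons, but each of them lost to Bears. No two-step path.

No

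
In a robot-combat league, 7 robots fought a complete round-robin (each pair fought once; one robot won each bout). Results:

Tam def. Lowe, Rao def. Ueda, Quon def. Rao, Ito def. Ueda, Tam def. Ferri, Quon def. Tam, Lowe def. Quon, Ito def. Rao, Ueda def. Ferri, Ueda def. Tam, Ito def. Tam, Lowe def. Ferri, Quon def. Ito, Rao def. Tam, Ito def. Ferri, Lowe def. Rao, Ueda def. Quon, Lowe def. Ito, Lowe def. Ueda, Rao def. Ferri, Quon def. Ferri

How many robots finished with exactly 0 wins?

1

Win totals: Ueda 3, Ito 4, Lowe 5, Tam 2, Ferri 0, Rao 3, Quon 4.
Exactly 0: Ferri — 1 robot.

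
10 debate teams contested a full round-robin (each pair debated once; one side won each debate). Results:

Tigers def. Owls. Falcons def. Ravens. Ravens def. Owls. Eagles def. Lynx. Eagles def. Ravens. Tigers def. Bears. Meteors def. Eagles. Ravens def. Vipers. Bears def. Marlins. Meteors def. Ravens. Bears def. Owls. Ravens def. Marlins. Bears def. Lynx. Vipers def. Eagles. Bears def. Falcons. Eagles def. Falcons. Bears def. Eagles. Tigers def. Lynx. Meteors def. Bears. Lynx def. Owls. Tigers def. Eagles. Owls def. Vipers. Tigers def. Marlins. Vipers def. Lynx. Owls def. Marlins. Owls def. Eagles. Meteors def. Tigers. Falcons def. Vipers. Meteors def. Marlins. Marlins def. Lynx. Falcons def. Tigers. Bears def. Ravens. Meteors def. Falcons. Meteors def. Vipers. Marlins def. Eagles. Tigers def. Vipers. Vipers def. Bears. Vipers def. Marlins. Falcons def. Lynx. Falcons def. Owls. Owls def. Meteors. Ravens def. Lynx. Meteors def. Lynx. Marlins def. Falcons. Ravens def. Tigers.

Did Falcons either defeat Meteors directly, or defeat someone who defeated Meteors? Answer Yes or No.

Falcons did not beat Meteors directly.
Falcons beat Vipers, Owls, Ravens, Lynx, Tigers. Of those, Owls beat Meteors.

Yes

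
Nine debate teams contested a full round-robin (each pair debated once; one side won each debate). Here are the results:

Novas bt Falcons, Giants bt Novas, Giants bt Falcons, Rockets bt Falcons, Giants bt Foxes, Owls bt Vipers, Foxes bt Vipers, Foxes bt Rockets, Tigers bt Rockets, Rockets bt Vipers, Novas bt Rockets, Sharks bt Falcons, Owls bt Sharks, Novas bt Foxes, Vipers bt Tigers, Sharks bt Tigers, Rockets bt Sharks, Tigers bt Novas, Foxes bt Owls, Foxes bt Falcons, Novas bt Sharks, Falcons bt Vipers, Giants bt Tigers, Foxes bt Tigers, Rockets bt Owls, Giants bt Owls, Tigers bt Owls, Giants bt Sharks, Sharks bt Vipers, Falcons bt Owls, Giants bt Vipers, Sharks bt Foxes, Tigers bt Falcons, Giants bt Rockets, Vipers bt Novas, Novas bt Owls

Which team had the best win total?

Win totals: Giants 8, Vipers 2, Novas 5, Owls 2, Falcons 2, Sharks 4, Rockets 4, Foxes 5, Tigers 4.
Giants leads with 8 wins (next highest: 5).

Giants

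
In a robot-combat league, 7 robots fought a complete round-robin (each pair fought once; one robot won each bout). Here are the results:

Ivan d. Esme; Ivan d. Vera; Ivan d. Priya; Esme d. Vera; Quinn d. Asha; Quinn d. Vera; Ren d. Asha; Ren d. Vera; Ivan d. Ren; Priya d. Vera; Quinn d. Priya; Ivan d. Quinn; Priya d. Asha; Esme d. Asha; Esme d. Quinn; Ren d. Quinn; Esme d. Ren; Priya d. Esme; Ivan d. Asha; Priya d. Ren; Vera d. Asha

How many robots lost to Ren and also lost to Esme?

Ren beat: Asha, Vera, Quinn.
Esme beat: Ren, Asha, Vera, Quinn.
Both beat: Asha, Vera, Quinn — 3.

3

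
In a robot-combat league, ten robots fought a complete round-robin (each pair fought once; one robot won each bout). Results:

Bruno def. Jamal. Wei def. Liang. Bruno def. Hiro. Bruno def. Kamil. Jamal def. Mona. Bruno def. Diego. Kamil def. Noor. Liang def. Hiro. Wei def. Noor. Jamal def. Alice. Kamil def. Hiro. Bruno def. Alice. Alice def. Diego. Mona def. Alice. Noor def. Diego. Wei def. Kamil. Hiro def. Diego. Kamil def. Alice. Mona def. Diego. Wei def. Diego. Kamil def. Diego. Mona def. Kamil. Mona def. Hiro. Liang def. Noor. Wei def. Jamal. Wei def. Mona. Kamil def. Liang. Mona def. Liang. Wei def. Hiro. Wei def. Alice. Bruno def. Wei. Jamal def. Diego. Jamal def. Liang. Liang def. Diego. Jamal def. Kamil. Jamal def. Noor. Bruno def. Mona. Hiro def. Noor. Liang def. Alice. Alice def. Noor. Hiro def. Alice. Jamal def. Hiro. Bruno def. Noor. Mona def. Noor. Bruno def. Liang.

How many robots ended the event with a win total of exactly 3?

Win totals: Alice 2, Liang 4, Jamal 7, Noor 1, Mona 6, Wei 8, Bruno 9, Diego 0, Hiro 3, Kamil 5.
Exactly 3: Hiro — 1 robot.

1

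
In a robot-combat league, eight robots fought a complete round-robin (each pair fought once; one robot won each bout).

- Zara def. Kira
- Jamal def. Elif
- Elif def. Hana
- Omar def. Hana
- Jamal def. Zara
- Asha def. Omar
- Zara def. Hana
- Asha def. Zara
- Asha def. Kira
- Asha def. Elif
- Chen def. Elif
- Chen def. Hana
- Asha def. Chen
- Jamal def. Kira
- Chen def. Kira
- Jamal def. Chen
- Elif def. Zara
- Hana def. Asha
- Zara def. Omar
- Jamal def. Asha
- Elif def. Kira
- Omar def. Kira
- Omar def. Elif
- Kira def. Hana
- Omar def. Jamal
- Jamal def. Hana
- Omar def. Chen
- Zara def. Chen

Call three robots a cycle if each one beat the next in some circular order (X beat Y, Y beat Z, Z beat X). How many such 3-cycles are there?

Win totals: Elif 3, Jamal 6, Kira 1, Hana 1, Asha 5, Chen 3, Zara 4, Omar 5.
A robot with w wins dominates both others in C(w,2) triples; summing gives 3 + 15 + 0 + 0 + 10 + 3 + 6 + 10 = 47 transitive triples.
Total triples C(8,3) = 56, so cyclic triples = 56 − 47 = 9.

9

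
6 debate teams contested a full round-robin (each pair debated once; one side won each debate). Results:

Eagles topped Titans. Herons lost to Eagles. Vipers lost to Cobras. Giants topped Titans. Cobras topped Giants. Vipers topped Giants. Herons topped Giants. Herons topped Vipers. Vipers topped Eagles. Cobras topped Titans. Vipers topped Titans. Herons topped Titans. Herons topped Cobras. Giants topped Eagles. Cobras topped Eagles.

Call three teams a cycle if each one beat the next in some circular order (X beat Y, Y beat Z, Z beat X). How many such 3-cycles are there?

3

Of the C(6,3) = 20 triples, the cyclic ones are: {Vipers, Herons, Eagles}; {Giants, Herons, Eagles}; {Herons, Eagles, Cobras}.
That is 3.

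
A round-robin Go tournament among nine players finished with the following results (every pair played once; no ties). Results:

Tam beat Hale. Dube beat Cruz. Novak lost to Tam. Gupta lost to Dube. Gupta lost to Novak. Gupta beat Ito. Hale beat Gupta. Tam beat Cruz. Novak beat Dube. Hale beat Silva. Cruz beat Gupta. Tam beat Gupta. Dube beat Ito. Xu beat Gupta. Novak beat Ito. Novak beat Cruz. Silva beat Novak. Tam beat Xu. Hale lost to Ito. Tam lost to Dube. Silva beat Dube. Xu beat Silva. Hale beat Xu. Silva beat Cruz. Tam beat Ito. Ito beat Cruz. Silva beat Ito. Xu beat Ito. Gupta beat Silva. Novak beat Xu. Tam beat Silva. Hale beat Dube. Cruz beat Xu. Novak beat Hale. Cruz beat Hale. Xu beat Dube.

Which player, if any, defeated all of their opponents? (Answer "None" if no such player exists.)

Highest win total is Tam with 7 (out of 8 possible).
Tam lost to Dube, so no player went undefeated.

None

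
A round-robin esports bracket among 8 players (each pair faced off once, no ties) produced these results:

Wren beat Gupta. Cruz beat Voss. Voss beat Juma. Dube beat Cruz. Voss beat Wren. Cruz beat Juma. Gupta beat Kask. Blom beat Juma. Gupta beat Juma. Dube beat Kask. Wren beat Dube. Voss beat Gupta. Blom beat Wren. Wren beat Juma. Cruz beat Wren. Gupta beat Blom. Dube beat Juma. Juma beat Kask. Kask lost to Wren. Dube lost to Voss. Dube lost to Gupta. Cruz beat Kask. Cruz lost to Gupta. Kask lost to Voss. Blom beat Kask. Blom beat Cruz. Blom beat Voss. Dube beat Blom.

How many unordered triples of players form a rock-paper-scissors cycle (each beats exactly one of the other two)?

8

Win totals: Juma 1, Voss 5, Gupta 5, Blom 5, Wren 4, Dube 4, Cruz 4, Kask 0.
A player with w wins dominates both others in C(w,2) triples; summing gives 0 + 10 + 10 + 10 + 6 + 6 + 6 + 0 = 48 transitive triples.
Total triples C(8,3) = 56, so cyclic triples = 56 − 48 = 8.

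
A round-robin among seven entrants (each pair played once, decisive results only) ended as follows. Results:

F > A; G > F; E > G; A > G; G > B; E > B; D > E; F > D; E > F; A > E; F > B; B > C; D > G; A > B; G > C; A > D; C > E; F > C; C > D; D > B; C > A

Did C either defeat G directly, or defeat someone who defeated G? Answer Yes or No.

Yes

C did not beat G directly.
C beat A, D, E. Of those, A beat G.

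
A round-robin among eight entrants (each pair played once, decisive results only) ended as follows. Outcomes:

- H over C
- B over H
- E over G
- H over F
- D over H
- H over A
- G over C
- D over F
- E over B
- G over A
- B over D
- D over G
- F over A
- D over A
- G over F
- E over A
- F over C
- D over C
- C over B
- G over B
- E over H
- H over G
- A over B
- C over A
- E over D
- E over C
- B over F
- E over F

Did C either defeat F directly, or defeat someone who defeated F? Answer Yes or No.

C did not beat F directly.
C beat A, B. Of those, B beat F.

Yes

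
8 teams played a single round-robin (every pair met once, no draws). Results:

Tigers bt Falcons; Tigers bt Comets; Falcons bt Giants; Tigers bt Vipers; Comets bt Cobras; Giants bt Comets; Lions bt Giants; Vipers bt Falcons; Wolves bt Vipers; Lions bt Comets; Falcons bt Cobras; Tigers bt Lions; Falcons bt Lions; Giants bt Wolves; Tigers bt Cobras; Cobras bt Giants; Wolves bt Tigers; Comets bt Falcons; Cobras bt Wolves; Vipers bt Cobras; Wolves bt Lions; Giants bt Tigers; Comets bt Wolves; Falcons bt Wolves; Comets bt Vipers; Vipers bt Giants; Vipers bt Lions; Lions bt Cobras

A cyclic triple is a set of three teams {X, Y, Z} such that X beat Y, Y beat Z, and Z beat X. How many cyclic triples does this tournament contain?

Win totals: Lions 3, Comets 4, Tigers 5, Falcons 4, Cobras 2, Vipers 4, Wolves 3, Giants 3.
A team with w wins dominates both others in C(w,2) triples; summing gives 3 + 6 + 10 + 6 + 1 + 6 + 3 + 3 = 38 transitive triples.
Total triples C(8,3) = 56, so cyclic triples = 56 − 38 = 18.

18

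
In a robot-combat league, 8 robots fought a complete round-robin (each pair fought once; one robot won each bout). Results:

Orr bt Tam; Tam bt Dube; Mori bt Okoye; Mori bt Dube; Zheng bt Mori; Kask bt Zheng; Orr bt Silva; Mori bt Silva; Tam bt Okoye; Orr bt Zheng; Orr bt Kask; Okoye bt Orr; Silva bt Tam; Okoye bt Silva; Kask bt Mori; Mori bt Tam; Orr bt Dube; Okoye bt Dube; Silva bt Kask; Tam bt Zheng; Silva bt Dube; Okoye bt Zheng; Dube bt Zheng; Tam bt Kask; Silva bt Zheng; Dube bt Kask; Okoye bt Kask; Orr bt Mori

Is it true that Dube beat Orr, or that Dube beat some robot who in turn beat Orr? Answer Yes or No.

No

Dube did not beat Orr directly.
Dube beat Kask, Zheng, but each of them lost to Orr. No two-step path.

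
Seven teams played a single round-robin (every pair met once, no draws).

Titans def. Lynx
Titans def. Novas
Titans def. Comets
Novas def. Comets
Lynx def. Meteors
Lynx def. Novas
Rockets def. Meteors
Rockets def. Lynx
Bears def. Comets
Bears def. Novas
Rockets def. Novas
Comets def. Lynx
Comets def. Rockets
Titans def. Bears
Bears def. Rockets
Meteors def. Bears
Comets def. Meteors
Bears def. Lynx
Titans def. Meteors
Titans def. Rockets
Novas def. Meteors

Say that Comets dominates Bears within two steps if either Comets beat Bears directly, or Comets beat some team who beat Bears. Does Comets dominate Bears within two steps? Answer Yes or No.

Comets did not beat Bears directly.
Comets beat Lynx, Meteors, Rockets. Of those, Meteors beat Bears.

Yes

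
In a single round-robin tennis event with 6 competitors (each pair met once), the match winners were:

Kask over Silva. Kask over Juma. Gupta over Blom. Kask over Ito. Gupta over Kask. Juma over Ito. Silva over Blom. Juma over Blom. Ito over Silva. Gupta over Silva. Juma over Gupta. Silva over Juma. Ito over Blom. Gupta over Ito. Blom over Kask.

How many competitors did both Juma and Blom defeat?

0

Juma beat: Ito, Gupta, Blom.
Blom beat: Kask.
No one was beaten by both.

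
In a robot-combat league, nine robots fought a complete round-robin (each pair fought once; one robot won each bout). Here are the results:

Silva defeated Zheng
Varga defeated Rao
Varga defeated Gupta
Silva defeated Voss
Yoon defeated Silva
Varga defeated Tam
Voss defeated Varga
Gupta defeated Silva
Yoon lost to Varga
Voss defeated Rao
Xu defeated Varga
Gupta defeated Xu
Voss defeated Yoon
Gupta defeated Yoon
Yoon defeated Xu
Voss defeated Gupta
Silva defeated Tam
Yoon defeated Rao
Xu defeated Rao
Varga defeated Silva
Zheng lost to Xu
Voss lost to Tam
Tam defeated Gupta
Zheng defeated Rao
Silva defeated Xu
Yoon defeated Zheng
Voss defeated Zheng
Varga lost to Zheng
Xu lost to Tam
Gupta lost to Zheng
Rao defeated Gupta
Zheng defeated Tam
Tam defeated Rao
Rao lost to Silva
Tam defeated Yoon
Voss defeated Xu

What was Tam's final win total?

5

Tam's results: beat Rao, Gupta, Xu, Yoon, Voss; lost to Zheng, Silva, Varga.
That is 5 wins.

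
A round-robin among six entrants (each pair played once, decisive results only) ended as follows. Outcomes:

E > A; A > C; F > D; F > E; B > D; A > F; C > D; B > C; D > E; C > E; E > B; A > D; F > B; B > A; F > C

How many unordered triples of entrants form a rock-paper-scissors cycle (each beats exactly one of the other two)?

6

Win totals: A 3, B 3, C 2, D 1, E 2, F 4.
An entrant with w wins dominates both others in C(w,2) triples; summing gives 3 + 3 + 1 + 0 + 1 + 6 = 14 transitive triples.
Total triples C(6,3) = 20, so cyclic triples = 20 − 14 = 6.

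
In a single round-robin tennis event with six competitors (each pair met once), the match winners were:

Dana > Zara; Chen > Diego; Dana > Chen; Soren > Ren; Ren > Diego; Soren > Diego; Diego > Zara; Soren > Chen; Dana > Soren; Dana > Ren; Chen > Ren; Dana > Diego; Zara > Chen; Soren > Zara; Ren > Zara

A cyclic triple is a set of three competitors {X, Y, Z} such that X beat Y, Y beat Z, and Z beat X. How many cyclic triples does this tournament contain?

2

Of the C(6,3) = 20 triples, the cyclic ones are: {Zara, Chen, Ren}; {Zara, Chen, Diego}.
That is 2.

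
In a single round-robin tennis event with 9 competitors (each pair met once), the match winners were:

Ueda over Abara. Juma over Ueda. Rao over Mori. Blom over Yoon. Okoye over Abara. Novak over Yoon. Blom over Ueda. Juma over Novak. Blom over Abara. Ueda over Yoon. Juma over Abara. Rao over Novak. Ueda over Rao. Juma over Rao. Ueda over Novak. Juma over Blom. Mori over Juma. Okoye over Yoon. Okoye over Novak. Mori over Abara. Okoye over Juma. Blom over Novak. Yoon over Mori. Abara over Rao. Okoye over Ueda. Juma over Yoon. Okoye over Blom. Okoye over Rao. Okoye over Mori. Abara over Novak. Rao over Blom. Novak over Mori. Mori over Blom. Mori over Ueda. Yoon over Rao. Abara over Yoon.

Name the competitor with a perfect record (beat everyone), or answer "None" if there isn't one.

Okoye

Okoye has 8 wins out of 8 opponents — a perfect record.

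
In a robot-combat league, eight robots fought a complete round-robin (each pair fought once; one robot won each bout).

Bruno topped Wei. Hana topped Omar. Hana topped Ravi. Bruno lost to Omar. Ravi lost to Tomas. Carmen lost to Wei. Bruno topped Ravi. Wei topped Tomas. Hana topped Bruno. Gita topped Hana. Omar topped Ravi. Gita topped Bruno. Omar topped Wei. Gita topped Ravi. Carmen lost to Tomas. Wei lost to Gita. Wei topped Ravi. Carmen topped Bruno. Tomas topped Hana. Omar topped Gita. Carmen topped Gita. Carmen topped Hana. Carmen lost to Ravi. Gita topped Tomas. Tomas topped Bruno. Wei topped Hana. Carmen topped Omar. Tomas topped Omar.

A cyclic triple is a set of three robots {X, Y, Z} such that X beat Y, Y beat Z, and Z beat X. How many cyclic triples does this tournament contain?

14

Win totals: Ravi 1, Hana 3, Bruno 2, Wei 4, Carmen 4, Tomas 5, Omar 4, Gita 5.
A robot with w wins dominates both others in C(w,2) triples; summing gives 0 + 3 + 1 + 6 + 6 + 10 + 6 + 10 = 42 transitive triples.
Total triples C(8,3) = 56, so cyclic triples = 56 − 42 = 14.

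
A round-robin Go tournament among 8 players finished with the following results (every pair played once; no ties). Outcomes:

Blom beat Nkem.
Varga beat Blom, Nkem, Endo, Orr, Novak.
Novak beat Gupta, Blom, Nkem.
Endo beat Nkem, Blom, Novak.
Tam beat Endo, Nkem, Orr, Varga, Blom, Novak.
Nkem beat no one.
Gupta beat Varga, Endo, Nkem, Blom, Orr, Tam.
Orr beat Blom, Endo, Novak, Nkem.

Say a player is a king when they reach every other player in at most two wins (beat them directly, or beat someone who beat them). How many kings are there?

Endo cannot reach Varga, Tam, Orr in two steps.
Novak reaches everyone (king).
Varga cannot reach Tam in two steps.
Nkem cannot reach Endo, Novak, Varga, Tam, Gupta, Blom, Orr in two steps.
Tam reaches everyone (king).
Gupta reaches everyone (king).
Blom cannot reach Endo, Novak, Varga, Tam, Gupta, Orr in two steps.
Orr cannot reach Varga, Tam in two steps.
Kings: Novak, Tam, Gupta — 3.

3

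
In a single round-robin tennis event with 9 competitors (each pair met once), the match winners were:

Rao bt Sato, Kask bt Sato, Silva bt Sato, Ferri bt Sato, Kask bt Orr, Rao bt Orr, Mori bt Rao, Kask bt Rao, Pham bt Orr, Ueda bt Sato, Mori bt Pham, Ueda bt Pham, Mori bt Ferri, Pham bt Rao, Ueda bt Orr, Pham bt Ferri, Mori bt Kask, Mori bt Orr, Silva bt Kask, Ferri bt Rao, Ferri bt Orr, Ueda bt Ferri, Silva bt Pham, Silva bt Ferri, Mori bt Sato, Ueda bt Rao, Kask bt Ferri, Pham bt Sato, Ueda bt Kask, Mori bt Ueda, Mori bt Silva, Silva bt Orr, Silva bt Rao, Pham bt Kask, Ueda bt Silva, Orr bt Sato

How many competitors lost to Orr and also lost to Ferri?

Orr beat: Sato.
Ferri beat: Rao, Orr, Sato.
Both beat: Sato — 1.

1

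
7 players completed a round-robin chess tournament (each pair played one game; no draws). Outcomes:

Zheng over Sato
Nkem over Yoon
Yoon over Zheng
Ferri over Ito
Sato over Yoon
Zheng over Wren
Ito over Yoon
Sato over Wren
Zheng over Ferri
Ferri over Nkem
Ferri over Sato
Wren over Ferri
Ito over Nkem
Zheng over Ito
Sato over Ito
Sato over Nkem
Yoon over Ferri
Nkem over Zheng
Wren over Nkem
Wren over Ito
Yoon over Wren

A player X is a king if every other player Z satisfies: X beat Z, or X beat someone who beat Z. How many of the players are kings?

Ito cannot reach Sato in two steps.
Zheng reaches everyone (king).
Yoon reaches everyone (king).
Wren reaches everyone (king).
Ferri reaches everyone (king).
Nkem reaches everyone (king).
Sato reaches everyone (king).
Kings: Zheng, Yoon, Wren, Ferri, Nkem, Sato — 6.

6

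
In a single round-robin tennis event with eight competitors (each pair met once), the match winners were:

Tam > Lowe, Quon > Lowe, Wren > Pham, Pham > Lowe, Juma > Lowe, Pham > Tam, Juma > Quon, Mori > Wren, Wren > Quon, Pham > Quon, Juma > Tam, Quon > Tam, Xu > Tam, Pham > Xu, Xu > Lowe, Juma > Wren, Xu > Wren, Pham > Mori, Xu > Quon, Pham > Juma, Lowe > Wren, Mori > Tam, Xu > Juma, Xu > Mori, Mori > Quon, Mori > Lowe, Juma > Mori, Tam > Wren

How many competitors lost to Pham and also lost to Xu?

Pham beat: Xu, Tam, Juma, Lowe, Quon, Mori.
Xu beat: Wren, Tam, Juma, Lowe, Quon, Mori.
Both beat: Tam, Juma, Lowe, Quon, Mori — 5.

5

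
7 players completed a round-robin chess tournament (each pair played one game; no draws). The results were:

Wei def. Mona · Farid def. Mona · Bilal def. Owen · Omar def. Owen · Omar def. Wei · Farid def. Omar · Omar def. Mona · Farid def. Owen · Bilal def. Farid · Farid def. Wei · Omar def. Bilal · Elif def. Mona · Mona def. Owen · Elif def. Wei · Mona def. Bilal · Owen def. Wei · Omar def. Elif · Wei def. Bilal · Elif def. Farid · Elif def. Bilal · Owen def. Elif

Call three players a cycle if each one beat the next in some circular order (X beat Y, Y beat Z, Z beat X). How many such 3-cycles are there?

Win totals: Farid 4, Owen 2, Omar 5, Mona 2, Bilal 2, Wei 2, Elif 4.
A player with w wins dominates both others in C(w,2) triples; summing gives 6 + 1 + 10 + 1 + 1 + 1 + 6 = 26 transitive triples.
Total triples C(7,3) = 35, so cyclic triples = 35 − 26 = 9.

9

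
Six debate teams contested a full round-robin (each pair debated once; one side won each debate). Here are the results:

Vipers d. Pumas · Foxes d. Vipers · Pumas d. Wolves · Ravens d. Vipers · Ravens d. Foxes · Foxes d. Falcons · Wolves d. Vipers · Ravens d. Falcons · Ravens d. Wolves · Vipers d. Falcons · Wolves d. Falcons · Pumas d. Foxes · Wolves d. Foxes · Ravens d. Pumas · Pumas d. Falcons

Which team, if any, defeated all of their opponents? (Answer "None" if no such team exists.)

Ravens

Ravens has 5 wins out of 5 opponents — a perfect record.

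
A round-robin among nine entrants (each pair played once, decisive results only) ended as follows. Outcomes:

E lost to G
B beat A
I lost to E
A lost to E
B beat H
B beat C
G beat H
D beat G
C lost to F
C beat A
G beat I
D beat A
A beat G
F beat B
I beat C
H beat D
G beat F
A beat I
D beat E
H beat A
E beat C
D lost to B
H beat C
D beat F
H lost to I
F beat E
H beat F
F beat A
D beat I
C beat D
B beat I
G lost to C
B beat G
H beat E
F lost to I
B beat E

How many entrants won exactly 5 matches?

2

Win totals: A 2, B 7, C 3, D 5, E 3, F 4, G 4, H 5, I 3.
Exactly 5: D, H — 2 entrants.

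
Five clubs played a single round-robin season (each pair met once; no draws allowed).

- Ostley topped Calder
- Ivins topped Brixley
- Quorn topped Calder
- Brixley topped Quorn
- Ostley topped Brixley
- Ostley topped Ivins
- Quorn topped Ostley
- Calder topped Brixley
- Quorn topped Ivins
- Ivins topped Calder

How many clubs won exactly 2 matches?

1

Win totals: Quorn 3, Brixley 1, Calder 1, Ivins 2, Ostley 3.
Exactly 2: Ivins — 1 club.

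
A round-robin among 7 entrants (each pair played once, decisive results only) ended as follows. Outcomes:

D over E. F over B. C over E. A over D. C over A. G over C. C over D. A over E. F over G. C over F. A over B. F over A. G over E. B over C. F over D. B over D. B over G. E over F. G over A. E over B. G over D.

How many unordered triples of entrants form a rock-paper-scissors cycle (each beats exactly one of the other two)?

Win totals: A 3, B 3, C 4, D 1, E 2, F 4, G 4.
An entrant with w wins dominates both others in C(w,2) triples; summing gives 3 + 3 + 6 + 0 + 1 + 6 + 6 = 25 transitive triples.
Total triples C(7,3) = 35, so cyclic triples = 35 − 25 = 10.

10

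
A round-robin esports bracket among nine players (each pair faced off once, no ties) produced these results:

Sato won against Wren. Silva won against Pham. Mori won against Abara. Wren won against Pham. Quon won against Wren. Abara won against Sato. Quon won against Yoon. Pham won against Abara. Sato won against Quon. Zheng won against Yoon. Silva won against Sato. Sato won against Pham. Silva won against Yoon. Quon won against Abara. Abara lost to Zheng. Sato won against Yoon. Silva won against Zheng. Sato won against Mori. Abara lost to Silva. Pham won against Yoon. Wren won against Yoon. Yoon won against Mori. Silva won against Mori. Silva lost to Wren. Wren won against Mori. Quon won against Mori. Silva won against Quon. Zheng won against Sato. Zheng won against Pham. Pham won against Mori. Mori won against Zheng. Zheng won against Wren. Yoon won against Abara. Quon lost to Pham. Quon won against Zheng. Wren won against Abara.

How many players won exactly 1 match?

1

Win totals: Wren 5, Silva 7, Mori 2, Sato 5, Yoon 2, Quon 5, Pham 4, Zheng 5, Abara 1.
Exactly 1: Abara — 1 player.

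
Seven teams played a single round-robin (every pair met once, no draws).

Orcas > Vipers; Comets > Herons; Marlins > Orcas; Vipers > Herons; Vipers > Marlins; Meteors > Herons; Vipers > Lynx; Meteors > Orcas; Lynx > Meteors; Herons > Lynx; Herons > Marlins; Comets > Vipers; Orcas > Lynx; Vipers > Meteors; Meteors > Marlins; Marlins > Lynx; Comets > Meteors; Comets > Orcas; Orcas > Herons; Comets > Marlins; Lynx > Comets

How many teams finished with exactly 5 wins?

Win totals: Meteors 3, Lynx 2, Vipers 4, Marlins 2, Orcas 3, Comets 5, Herons 2.
Exactly 5: Comets — 1 team.

1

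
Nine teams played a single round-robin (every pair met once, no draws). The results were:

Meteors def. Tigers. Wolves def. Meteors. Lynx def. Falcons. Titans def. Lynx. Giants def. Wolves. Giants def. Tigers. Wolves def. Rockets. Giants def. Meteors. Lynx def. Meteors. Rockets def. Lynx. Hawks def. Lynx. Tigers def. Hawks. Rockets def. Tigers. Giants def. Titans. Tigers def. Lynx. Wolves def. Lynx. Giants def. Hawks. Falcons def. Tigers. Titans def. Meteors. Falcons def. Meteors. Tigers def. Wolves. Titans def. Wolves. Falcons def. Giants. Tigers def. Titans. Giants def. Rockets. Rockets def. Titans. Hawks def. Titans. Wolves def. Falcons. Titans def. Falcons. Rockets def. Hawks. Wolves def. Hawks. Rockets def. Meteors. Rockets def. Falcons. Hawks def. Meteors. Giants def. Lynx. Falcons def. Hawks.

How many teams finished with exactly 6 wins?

1

Win totals: Lynx 2, Giants 7, Hawks 3, Meteors 1, Falcons 4, Titans 4, Rockets 6, Tigers 4, Wolves 5.
Exactly 6: Rockets — 1 team.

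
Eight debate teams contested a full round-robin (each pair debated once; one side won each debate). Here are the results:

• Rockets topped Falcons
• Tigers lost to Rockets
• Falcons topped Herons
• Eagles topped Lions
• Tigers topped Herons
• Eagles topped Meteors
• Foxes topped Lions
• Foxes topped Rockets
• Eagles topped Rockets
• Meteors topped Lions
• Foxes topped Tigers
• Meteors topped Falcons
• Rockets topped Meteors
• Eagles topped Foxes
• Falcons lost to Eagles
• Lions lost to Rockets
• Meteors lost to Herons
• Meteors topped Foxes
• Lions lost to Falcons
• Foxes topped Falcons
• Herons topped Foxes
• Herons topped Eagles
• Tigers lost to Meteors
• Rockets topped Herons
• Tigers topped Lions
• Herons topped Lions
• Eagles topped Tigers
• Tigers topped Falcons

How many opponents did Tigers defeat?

3

Tigers' results: beat Lions, Falcons, Herons; lost to Meteors, Eagles, Foxes, Rockets.
That is 3 wins.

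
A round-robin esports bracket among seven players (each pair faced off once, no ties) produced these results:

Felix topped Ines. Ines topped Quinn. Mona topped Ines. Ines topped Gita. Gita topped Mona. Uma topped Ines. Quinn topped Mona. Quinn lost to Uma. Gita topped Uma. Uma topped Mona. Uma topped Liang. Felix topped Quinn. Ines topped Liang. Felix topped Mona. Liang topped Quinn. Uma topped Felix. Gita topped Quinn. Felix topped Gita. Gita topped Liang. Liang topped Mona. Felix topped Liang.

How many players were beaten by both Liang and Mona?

0

Liang beat: Mona, Quinn.
Mona beat: Ines.
No one was beaten by both.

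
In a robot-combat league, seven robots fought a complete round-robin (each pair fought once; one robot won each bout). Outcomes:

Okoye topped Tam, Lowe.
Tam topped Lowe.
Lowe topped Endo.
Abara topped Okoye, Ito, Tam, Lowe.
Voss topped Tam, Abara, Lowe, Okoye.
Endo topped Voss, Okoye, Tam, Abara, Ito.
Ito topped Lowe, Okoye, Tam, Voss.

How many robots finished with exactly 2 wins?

1

Win totals: Voss 4, Okoye 2, Tam 1, Endo 5, Abara 4, Lowe 1, Ito 4.
Exactly 2: Okoye — 1 robot.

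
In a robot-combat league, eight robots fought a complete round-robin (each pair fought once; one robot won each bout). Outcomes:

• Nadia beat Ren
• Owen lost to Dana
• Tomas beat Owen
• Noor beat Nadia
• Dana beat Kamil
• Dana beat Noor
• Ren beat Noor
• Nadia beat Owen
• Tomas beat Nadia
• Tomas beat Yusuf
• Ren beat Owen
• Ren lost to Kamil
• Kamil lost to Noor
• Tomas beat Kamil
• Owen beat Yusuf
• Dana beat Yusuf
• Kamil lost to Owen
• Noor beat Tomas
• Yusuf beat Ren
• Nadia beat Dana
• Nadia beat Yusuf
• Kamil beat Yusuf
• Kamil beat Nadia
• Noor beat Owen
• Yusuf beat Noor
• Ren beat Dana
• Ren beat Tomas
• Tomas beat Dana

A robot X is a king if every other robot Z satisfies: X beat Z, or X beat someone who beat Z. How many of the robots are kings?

Ren reaches everyone (king).
Nadia reaches everyone (king).
Dana reaches everyone (king).
Yusuf reaches everyone (king).
Tomas reaches everyone (king).
Noor reaches everyone (king).
Kamil reaches everyone (king).
Owen cannot reach Dana, Tomas in two steps.
Kings: Ren, Nadia, Dana, Yusuf, Tomas, Noor, Kamil — 7.

7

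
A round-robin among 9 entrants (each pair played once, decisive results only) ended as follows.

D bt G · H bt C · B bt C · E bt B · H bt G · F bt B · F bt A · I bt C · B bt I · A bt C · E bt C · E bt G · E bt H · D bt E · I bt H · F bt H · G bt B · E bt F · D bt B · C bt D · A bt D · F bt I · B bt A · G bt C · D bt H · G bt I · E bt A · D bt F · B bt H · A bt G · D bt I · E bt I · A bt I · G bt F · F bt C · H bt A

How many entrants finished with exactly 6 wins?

Win totals: A 4, B 4, C 1, D 6, E 7, F 5, G 4, H 3, I 2.
Exactly 6: D — 1 entrant.

1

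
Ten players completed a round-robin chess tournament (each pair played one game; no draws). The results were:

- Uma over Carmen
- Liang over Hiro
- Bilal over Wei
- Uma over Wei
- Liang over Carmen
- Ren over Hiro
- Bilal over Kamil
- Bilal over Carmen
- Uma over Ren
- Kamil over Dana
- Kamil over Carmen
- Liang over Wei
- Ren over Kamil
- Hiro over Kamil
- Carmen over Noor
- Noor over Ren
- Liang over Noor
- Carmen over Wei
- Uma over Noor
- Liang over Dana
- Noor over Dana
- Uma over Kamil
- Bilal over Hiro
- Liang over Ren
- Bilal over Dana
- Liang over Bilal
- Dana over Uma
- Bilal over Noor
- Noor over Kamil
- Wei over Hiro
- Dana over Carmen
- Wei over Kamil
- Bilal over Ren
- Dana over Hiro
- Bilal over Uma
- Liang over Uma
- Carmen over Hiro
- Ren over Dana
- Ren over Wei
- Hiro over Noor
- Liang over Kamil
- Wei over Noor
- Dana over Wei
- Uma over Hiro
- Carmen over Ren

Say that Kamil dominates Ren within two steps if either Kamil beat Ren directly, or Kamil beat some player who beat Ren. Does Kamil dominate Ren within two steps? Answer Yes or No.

Yes

Kamil did not beat Ren directly.
Kamil beat Carmen, Dana. Of those, Carmen beat Ren.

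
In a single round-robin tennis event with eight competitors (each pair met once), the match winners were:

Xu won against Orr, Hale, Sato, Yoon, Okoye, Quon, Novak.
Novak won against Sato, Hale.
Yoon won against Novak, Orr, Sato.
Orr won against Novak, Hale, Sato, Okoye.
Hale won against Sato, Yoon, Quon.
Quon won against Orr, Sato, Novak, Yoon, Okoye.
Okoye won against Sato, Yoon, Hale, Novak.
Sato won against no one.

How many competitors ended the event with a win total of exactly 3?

2

Win totals: Orr 4, Hale 3, Novak 2, Xu 7, Sato 0, Yoon 3, Quon 5, Okoye 4.
Exactly 3: Hale, Yoon — 2 competitors.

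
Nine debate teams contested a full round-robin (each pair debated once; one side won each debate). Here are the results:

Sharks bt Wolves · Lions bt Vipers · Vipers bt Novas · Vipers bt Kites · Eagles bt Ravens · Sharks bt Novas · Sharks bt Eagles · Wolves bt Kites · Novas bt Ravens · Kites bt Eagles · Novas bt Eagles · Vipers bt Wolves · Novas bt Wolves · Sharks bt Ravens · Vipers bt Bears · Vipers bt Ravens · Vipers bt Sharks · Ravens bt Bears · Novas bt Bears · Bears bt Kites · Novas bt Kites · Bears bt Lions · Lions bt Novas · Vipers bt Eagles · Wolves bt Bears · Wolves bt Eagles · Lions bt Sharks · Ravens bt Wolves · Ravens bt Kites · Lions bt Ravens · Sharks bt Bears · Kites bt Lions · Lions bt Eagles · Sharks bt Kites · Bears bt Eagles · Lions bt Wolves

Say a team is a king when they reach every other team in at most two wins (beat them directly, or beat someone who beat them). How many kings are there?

3

Kites cannot reach Bears in two steps.
Eagles cannot reach Lions, Novas, Vipers, Sharks in two steps.
Bears reaches everyone (king).
Lions reaches everyone (king).
Novas cannot reach Vipers, Sharks in two steps.
Vipers reaches everyone (king).
Wolves cannot reach Novas, Vipers, Sharks in two steps.
Ravens cannot reach Novas, Vipers, Sharks in two steps.
Sharks cannot reach Vipers in two steps.
Kings: Bears, Lions, Vipers — 3.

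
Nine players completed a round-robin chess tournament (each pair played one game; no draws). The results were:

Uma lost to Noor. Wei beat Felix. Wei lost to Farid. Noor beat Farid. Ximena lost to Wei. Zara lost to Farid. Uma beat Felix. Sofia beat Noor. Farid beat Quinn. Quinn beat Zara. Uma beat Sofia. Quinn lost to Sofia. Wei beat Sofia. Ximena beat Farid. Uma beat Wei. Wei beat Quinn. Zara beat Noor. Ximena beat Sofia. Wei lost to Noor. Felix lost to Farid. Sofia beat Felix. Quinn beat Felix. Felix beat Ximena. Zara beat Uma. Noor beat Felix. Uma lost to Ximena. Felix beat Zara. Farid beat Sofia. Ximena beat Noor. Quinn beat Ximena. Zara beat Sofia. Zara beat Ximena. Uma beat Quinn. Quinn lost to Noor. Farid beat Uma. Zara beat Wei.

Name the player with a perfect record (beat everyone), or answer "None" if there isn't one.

None

Highest win total is Farid with 6 (out of 8 possible).
Farid lost to Ximena, Noor, so no player went undefeated.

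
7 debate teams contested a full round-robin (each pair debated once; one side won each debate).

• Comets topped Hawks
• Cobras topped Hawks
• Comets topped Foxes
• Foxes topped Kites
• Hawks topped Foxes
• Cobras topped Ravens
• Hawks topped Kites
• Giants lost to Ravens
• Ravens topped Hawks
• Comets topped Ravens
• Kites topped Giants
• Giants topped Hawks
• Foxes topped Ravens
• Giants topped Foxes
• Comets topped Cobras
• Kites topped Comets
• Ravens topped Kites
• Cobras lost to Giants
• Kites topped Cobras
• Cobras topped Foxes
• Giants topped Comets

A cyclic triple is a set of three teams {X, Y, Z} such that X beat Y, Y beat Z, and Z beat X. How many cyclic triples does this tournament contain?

12

Win totals: Foxes 2, Ravens 3, Cobras 3, Comets 4, Kites 3, Hawks 2, Giants 4.
A team with w wins dominates both others in C(w,2) triples; summing gives 1 + 3 + 3 + 6 + 3 + 1 + 6 = 23 transitive triples.
Total triples C(7,3) = 35, so cyclic triples = 35 − 23 = 12.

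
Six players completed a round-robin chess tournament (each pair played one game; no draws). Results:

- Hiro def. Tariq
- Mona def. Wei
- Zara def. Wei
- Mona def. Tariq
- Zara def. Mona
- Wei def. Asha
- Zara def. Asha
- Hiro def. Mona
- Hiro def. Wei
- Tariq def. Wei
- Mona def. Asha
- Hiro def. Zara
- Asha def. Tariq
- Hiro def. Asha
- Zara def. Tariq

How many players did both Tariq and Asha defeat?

0

Tariq beat: Wei.
Asha beat: Tariq.
No one was beaten by both.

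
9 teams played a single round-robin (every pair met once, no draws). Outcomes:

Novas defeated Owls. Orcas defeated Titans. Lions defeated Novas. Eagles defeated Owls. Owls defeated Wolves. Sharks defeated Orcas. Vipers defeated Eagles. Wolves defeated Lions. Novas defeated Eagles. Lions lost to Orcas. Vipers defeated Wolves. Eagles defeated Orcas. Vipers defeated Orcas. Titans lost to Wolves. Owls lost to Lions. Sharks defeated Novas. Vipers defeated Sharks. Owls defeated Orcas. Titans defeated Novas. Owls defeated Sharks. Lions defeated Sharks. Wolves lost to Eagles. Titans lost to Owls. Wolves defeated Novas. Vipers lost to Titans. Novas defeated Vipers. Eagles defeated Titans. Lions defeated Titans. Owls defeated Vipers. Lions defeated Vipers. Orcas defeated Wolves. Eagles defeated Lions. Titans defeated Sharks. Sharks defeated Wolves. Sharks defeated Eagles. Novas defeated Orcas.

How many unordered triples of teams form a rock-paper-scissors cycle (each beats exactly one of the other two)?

27

Win totals: Novas 4, Eagles 5, Wolves 3, Orcas 3, Sharks 4, Vipers 4, Titans 3, Owls 5, Lions 5.
A team with w wins dominates both others in C(w,2) triples; summing gives 6 + 10 + 3 + 3 + 6 + 6 + 3 + 10 + 10 = 57 transitive triples.
Total triples C(9,3) = 84, so cyclic triples = 84 − 57 = 27.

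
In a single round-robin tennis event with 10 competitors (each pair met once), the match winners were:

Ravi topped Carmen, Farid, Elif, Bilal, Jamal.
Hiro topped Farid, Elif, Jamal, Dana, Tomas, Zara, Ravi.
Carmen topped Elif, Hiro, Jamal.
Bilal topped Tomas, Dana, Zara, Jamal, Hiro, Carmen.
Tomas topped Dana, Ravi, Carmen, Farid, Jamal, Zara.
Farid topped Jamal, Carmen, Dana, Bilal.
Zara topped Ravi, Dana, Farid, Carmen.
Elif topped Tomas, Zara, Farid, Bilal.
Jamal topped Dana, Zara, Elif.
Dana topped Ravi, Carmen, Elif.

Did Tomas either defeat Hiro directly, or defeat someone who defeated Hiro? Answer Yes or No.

Tomas did not beat Hiro directly.
Tomas beat Farid, Ravi, Dana, Zara, Jamal, Carmen. Of those, Carmen beat Hiro.

Yes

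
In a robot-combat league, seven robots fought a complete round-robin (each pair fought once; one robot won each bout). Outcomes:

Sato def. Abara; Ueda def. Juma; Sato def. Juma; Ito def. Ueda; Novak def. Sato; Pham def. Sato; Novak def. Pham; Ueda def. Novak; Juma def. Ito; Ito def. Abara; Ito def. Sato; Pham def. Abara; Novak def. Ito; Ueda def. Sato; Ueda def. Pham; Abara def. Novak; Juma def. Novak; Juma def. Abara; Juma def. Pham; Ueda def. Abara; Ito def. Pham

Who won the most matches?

Win totals: Novak 3, Pham 2, Abara 1, Ito 4, Juma 4, Ueda 5, Sato 2.
Ueda leads with 5 wins (next highest: 4).

Ueda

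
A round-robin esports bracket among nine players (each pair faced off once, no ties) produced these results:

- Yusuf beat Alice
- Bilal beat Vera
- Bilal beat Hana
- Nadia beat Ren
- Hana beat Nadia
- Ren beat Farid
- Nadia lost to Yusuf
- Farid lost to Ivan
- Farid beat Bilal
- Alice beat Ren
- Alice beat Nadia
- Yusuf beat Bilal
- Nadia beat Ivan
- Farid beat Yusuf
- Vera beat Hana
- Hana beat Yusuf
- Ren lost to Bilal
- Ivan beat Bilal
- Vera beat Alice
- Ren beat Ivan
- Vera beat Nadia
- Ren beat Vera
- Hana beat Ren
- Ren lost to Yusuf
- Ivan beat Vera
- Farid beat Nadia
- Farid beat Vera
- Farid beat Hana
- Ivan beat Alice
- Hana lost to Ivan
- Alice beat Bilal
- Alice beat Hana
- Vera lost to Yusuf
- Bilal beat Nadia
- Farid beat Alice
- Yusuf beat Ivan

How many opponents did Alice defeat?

4

Alice's results: beat Ren, Bilal, Nadia, Hana; lost to Farid, Yusuf, Ivan, Vera.
That is 4 wins.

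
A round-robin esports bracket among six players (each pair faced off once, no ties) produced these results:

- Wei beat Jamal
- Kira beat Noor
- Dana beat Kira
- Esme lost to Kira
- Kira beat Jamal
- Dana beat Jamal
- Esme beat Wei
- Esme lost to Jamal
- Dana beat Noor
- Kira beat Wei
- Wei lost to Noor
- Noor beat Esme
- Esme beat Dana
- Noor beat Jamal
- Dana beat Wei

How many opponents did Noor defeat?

3

Noor's results: beat Esme, Jamal, Wei; lost to Dana, Kira.
That is 3 wins.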